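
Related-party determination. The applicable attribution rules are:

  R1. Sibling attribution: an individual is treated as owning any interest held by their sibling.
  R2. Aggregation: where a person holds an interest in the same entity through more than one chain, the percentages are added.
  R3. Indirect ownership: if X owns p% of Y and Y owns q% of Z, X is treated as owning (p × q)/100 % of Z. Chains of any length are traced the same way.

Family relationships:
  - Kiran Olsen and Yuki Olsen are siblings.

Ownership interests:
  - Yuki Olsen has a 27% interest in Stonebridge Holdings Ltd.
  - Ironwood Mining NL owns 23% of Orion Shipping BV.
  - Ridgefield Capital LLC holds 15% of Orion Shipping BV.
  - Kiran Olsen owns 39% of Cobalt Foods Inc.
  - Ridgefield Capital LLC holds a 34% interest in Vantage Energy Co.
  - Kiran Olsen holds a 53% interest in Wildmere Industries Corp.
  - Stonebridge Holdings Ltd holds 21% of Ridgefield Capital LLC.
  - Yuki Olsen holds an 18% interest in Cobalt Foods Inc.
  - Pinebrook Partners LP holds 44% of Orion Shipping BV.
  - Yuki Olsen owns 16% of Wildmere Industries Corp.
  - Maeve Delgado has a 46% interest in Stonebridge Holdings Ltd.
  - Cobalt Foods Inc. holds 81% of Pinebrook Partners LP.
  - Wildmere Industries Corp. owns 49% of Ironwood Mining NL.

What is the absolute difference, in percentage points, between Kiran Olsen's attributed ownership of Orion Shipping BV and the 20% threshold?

8.9416

By sibling attribution (R1), Kiran Olsen is treated as also owning Yuki Olsen's interest in Cobalt Foods Inc, giving 39% + 18% = 57%.
By sibling attribution (R1), Kiran Olsen is treated as also owning Yuki Olsen's interest in Wildmere Industries Corp, giving 53% + 16% = 69%.
By sibling attribution (R1), Kiran Olsen is treated as owning Yuki Olsen's 27% interest in Stonebridge Holdings Ltd.
Chain via Cobalt Foods Inc. → Pinebrook Partners LP (R3): 57% × 81% × 44% = 20.3148% of Orion Shipping BV.
Chain via Wildmere Industries Corp. → Ironwood Mining NL (R3): 69% × 49% × 23% = 7.7763% of Orion Shipping BV.
Chain via Stonebridge Holdings Ltd → Ridgefield Capital LLC (R3): 27% × 21% × 15% = 0.8505% of Orion Shipping BV.
Aggregating (R2): 20.3148% + 7.7763% + 0.8505% = 28.9416%.
28.9416% exceeds the 20% threshold by 8.9416 percentage points.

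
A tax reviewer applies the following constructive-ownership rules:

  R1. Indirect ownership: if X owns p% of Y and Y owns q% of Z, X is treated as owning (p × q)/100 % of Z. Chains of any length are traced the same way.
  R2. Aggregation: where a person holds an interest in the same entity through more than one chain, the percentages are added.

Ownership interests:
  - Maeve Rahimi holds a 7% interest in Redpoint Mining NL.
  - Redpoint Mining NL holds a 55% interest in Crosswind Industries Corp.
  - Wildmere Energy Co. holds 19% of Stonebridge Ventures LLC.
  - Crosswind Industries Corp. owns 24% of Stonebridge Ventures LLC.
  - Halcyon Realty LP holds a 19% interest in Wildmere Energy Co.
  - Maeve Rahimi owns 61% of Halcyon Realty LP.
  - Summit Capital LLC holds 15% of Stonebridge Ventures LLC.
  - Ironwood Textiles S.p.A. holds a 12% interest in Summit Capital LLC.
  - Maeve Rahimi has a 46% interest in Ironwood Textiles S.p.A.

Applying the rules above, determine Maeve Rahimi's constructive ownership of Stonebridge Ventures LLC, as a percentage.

3.9541%

Chain via Redpoint Mining NL → Crosswind Industries Corp. (R1): 7% × 55% × 24% = 0.924% of Stonebridge Ventures LLC.
Chain via Halcyon Realty LP → Wildmere Energy Co. (R1): 61% × 19% × 19% = 2.2021% of Stonebridge Ventures LLC.
Chain via Ironwood Textiles S.p.A. → Summit Capital LLC (R1): 46% × 12% × 15% = 0.828% of Stonebridge Ventures LLC.
Aggregating (R2): 0.924% + 2.2021% + 0.828% = 3.9541%.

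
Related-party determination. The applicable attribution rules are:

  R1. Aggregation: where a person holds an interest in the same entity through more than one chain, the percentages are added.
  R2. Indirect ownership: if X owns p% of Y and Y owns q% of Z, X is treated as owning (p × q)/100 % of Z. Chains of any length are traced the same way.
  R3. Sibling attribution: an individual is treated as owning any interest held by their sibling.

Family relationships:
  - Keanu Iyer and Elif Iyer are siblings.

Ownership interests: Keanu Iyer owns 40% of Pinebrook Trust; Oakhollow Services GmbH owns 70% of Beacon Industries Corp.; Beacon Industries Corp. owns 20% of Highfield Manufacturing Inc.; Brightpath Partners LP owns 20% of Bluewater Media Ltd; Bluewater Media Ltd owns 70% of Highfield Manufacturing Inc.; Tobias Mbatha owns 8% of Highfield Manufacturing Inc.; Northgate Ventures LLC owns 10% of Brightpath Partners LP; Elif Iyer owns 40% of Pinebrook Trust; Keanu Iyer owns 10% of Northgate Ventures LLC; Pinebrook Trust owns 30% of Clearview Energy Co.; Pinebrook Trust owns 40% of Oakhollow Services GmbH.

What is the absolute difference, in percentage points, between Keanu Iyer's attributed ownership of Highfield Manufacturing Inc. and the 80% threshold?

By sibling attribution (R3), Keanu Iyer is treated as also owning Elif Iyer's interest in Pinebrook Trust, giving 40% + 40% = 80%.
Chain via Pinebrook Trust → Oakhollow Services GmbH → Beacon Industries Corp. (R2): 80% × 40% × 70% × 20% = 4.48% of Highfield Manufacturing Inc.
Chain via Northgate Ventures LLC → Brightpath Partners LP → Bluewater Media Ltd (R2): 10% × 10% × 20% × 70% = 0.14% of Highfield Manufacturing Inc.
Aggregating (R1): 4.48% + 0.14% = 4.62%.
4.62% falls short of the 80% threshold by 75.38 percentage points.

75.38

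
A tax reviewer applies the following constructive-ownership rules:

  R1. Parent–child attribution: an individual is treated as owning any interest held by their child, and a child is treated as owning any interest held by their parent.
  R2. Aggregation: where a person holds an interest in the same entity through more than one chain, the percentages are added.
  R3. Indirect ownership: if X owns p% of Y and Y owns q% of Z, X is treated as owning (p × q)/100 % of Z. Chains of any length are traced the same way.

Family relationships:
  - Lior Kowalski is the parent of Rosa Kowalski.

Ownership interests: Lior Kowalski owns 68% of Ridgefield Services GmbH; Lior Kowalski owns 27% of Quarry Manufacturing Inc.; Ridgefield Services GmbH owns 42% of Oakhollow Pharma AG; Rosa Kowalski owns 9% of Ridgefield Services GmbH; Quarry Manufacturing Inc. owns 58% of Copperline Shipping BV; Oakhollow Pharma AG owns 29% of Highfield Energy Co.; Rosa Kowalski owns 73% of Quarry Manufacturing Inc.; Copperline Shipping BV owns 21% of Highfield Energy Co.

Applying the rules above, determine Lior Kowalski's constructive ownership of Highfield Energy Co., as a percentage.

By parent–child attribution (R1), Lior Kowalski is treated as also owning Rosa Kowalski's interest in Ridgefield Services GmbH, giving 68% + 9% = 77%.
By parent–child attribution (R1), Lior Kowalski is treated as also owning Rosa Kowalski's interest in Quarry Manufacturing Inc, giving 27% + 73% = 100%.
Chain via Ridgefield Services GmbH → Oakhollow Pharma AG (R3): 77% × 42% × 29% = 9.3786% of Highfield Energy Co.
Chain via Quarry Manufacturing Inc. → Copperline Shipping BV (R3): 100% × 58% × 21% = 12.18% of Highfield Energy Co.
Aggregating (R2): 9.3786% + 12.18% = 21.5586%.

21.5586%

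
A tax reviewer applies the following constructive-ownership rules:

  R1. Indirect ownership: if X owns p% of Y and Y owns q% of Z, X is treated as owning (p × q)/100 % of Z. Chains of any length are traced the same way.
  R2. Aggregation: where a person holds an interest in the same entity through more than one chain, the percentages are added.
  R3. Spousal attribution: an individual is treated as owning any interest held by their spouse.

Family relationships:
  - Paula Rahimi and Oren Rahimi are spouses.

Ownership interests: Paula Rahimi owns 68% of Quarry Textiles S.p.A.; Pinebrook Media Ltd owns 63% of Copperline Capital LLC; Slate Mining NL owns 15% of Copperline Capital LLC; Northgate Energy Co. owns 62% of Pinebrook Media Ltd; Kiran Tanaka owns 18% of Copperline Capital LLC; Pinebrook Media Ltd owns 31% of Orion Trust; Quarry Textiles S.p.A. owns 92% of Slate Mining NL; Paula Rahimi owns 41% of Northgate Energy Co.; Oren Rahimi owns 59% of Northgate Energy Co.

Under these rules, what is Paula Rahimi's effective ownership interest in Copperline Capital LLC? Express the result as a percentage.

By spousal attribution (R3), Paula Rahimi is treated as also owning Oren Rahimi's interest in Northgate Energy Co, giving 41% + 59% = 100%.
Chain via Quarry Textiles S.p.A. → Slate Mining NL (R1): 68% × 92% × 15% = 9.384% of Copperline Capital LLC.
Chain via Northgate Energy Co. → Pinebrook Media Ltd (R1): 100% × 62% × 63% = 39.06% of Copperline Capital LLC.
Aggregating (R2): 9.384% + 39.06% = 48.444%.

48.444%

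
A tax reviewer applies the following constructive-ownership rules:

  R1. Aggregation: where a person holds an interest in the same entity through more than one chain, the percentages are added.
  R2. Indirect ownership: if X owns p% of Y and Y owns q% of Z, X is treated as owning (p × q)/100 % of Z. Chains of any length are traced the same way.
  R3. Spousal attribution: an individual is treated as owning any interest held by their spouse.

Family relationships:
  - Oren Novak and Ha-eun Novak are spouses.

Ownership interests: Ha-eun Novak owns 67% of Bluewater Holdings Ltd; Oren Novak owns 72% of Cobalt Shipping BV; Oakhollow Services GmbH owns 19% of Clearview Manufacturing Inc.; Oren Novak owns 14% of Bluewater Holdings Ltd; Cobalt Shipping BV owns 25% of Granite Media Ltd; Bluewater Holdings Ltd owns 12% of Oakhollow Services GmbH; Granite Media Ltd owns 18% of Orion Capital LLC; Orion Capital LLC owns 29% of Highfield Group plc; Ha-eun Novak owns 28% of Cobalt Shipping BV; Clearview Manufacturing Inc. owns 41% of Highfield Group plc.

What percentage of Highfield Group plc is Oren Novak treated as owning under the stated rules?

2.062188%

By spousal attribution (R3), Oren Novak is treated as also owning Ha-eun Novak's interest in Cobalt Shipping BV, giving 72% + 28% = 100%.
By spousal attribution (R3), Oren Novak is treated as also owning Ha-eun Novak's interest in Bluewater Holdings Ltd, giving 14% + 67% = 81%.
Chain via Cobalt Shipping BV → Granite Media Ltd → Orion Capital LLC (R2): 100% × 25% × 18% × 29% = 1.305% of Highfield Group plc.
Chain via Bluewater Holdings Ltd → Oakhollow Services GmbH → Clearview Manufacturing Inc. (R2): 81% × 12% × 19% × 41% = 0.757188% of Highfield Group plc.
Aggregating (R1): 1.305% + 0.757188% = 2.062188%.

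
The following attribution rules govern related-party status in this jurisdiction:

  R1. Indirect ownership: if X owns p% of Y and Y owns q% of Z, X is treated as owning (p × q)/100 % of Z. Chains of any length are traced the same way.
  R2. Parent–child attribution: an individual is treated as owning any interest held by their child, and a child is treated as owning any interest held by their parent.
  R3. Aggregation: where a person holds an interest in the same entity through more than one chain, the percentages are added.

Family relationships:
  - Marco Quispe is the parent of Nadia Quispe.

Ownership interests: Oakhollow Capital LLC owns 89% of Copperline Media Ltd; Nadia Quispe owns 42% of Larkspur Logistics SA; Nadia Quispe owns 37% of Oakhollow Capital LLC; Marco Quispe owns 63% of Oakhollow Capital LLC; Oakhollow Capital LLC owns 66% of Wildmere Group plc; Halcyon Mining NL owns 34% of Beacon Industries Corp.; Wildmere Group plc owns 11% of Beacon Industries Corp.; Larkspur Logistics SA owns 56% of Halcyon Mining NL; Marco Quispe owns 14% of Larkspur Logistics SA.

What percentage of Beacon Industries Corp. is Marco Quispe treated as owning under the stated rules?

By parent–child attribution (R2), Marco Quispe is treated as also owning Nadia Quispe's interest in Larkspur Logistics SA, giving 14% + 42% = 56%.
By parent–child attribution (R2), Marco Quispe is treated as also owning Nadia Quispe's interest in Oakhollow Capital LLC, giving 63% + 37% = 100%.
Chain via Larkspur Logistics SA → Halcyon Mining NL (R1): 56% × 56% × 34% = 10.6624% of Beacon Industries Corp.
Chain via Oakhollow Capital LLC → Wildmere Group plc (R1): 100% × 66% × 11% = 7.26% of Beacon Industries Corp.
Aggregating (R3): 10.6624% + 7.26% = 17.9224%.

17.9224%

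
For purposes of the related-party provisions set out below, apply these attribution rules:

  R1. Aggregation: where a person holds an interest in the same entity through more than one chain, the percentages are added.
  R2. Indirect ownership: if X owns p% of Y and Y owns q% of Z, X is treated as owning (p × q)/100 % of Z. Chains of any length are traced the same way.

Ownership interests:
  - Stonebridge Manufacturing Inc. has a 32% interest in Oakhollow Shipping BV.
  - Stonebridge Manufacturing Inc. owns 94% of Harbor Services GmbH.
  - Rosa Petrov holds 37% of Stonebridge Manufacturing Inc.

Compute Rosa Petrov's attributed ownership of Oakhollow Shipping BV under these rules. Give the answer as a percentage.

11.84%

Chain via Stonebridge Manufacturing Inc. (R2): 37% × 32% = 11.84% of Oakhollow Shipping BV.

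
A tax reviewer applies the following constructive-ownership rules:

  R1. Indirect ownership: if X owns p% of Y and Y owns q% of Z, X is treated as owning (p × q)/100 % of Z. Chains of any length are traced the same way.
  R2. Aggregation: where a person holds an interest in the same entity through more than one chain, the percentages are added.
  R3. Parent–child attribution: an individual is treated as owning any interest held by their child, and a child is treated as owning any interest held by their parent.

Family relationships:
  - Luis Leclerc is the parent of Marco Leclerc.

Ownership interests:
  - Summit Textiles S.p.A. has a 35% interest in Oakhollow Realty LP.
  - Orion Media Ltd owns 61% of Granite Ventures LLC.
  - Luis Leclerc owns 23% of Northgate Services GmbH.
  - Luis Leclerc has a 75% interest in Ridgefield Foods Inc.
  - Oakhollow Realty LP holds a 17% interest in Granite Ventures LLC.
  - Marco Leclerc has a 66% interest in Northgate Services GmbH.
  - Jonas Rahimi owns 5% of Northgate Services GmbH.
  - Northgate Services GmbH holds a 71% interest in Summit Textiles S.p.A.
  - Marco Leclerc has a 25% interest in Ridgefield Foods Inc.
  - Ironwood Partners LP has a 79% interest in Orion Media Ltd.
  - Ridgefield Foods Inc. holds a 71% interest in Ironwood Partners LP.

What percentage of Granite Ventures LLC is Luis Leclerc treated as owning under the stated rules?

By parent–child attribution (R3), Luis Leclerc is treated as also owning Marco Leclerc's interest in Ridgefield Foods Inc, giving 75% + 25% = 100%.
By parent–child attribution (R3), Luis Leclerc is treated as also owning Marco Leclerc's interest in Northgate Services GmbH, giving 23% + 66% = 89%.
Chain via Ridgefield Foods Inc. → Ironwood Partners LP → Orion Media Ltd (R1): 100% × 71% × 79% × 61% = 34.2149% of Granite Ventures LLC.
Chain via Northgate Services GmbH → Summit Textiles S.p.A. → Oakhollow Realty LP (R1): 89% × 71% × 35% × 17% = 3.759805% of Granite Ventures LLC.
Aggregating (R2): 34.2149% + 3.759805% = 37.974705%.

37.974705%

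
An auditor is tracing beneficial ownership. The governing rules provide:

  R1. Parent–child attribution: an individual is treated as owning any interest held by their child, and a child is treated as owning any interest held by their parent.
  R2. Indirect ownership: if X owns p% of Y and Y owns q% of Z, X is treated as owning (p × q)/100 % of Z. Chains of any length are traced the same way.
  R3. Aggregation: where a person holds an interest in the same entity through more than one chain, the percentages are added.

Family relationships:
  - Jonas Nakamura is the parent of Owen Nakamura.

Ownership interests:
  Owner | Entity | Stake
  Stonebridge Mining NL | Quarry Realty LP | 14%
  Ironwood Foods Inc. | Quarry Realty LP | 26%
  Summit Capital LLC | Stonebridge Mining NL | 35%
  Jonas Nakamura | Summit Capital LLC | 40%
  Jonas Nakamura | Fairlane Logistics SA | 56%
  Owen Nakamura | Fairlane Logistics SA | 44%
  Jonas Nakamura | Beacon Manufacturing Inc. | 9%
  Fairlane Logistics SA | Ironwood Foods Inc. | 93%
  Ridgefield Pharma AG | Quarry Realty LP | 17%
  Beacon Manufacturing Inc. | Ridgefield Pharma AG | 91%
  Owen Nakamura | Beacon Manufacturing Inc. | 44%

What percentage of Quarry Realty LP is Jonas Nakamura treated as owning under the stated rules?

34.3391%

By parent–child attribution (R1), Jonas Nakamura is treated as also owning Owen Nakamura's interest in Beacon Manufacturing Inc, giving 9% + 44% = 53%.
By parent–child attribution (R1), Jonas Nakamura is treated as also owning Owen Nakamura's interest in Fairlane Logistics SA, giving 56% + 44% = 100%.
Chain via Summit Capital LLC → Stonebridge Mining NL (R2): 40% × 35% × 14% = 1.96% of Quarry Realty LP.
Chain via Beacon Manufacturing Inc. → Ridgefield Pharma AG (R2): 53% × 91% × 17% = 8.1991% of Quarry Realty LP.
Chain via Fairlane Logistics SA → Ironwood Foods Inc. (R2): 100% × 93% × 26% = 24.18% of Quarry Realty LP.
Aggregating (R3): 1.96% + 8.1991% + 24.18% = 34.3391%.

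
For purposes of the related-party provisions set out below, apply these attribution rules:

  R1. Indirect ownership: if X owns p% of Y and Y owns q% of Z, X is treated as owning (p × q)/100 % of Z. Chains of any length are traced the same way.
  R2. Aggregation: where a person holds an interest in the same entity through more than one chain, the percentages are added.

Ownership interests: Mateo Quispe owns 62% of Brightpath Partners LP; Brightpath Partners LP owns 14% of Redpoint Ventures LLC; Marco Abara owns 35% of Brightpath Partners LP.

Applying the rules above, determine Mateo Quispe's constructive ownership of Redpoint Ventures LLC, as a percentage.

Chain via Brightpath Partners LP (R1): 62% × 14% = 8.68% of Redpoint Ventures LLC.

8.68%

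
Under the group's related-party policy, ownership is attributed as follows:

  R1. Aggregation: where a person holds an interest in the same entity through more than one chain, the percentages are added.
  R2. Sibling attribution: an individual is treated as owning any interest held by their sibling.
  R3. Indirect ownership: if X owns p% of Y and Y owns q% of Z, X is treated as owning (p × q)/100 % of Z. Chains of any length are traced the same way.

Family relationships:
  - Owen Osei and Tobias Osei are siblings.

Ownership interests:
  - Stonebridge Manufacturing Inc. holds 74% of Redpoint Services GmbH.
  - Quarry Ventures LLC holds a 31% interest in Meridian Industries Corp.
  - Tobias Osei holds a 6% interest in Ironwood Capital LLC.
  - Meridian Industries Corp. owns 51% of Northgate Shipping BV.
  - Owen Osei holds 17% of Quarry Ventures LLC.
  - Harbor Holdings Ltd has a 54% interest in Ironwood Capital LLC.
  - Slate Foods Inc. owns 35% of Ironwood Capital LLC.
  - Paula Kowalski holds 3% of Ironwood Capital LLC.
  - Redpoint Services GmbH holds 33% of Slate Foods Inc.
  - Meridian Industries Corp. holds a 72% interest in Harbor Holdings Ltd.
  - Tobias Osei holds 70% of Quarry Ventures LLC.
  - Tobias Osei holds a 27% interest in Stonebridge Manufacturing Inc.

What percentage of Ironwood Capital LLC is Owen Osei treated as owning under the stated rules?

By sibling attribution (R2), Owen Osei is treated as also owning Tobias Osei's interest in Quarry Ventures LLC, giving 17% + 70% = 87%.
By sibling attribution (R2), Owen Osei is treated as owning Tobias Osei's 27% interest in Stonebridge Manufacturing Inc.
By sibling attribution (R2), Owen Osei is treated as owning Tobias Osei's 6% interest in Ironwood Capital LLC.
Chain via Quarry Ventures LLC → Meridian Industries Corp. → Harbor Holdings Ltd (R3): 87% × 31% × 72% × 54% = 10.485936% of Ironwood Capital LLC.
Chain via Stonebridge Manufacturing Inc. → Redpoint Services GmbH → Slate Foods Inc. (R3): 27% × 74% × 33% × 35% = 2.30769% of Ironwood Capital LLC.
Direct interest in Ironwood Capital LLC: 6%.
Aggregating (R1): 10.485936% + 2.30769% + 6% = 18.793626%.

18.793626%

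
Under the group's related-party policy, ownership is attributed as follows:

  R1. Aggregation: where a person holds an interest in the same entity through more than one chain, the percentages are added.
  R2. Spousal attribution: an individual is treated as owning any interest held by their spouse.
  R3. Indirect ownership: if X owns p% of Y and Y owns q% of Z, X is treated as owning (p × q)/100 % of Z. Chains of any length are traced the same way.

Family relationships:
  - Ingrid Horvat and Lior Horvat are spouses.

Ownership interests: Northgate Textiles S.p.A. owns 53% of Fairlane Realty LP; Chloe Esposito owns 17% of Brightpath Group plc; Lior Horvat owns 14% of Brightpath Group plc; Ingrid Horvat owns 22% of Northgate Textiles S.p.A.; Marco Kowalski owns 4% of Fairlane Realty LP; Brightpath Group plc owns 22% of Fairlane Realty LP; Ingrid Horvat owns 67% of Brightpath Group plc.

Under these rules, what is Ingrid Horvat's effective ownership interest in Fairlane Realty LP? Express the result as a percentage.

By spousal attribution (R2), Ingrid Horvat is treated as also owning Lior Horvat's interest in Brightpath Group plc, giving 67% + 14% = 81%.
Chain via Brightpath Group plc (R3): 81% × 22% = 17.82% of Fairlane Realty LP.
Chain via Northgate Textiles S.p.A. (R3): 22% × 53% = 11.66% of Fairlane Realty LP.
Aggregating (R1): 17.82% + 11.66% = 29.48%.

29.48%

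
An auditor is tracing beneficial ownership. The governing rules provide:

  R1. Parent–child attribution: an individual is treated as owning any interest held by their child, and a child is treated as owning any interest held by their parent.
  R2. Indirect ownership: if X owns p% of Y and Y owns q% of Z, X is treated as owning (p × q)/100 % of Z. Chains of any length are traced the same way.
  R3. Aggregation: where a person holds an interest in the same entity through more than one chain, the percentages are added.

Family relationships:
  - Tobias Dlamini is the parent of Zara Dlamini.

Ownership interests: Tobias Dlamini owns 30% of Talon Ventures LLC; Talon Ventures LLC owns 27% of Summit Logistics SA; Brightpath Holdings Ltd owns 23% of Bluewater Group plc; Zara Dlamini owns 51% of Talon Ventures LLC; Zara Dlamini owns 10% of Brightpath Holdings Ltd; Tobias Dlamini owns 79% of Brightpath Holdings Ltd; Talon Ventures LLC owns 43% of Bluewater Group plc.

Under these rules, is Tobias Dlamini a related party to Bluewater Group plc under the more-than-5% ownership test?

By parent–child attribution (R1), Tobias Dlamini is treated as also owning Zara Dlamini's interest in Talon Ventures LLC, giving 30% + 51% = 81%.
By parent–child attribution (R1), Tobias Dlamini is treated as also owning Zara Dlamini's interest in Brightpath Holdings Ltd, giving 79% + 10% = 89%.
Chain via Talon Ventures LLC (R2): 81% × 43% = 34.83% of Bluewater Group plc.
Chain via Brightpath Holdings Ltd (R2): 89% × 23% = 20.47% of Bluewater Group plc.
Aggregating (R3): 34.83% + 20.47% = 55.3%.
55.3% exceeds the 5% threshold, so Tobias is a related party to Bluewater Group plc.

Yes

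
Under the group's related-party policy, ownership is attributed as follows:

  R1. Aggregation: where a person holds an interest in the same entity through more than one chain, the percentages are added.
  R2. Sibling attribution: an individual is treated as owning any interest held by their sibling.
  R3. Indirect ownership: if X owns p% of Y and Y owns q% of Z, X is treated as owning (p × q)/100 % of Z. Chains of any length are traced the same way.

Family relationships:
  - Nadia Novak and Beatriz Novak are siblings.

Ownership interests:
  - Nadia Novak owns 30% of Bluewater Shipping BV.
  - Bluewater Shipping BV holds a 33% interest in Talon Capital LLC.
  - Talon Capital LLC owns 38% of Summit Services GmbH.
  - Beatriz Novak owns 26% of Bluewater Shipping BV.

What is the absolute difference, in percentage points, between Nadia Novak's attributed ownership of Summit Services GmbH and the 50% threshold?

By sibling attribution (R2), Nadia Novak is treated as also owning Beatriz Novak's interest in Bluewater Shipping BV, giving 30% + 26% = 56%.
Chain via Bluewater Shipping BV → Talon Capital LLC (R3): 56% × 33% × 38% = 7.0224% of Summit Services GmbH.
7.0224% falls short of the 50% threshold by 42.9776 percentage points.

42.9776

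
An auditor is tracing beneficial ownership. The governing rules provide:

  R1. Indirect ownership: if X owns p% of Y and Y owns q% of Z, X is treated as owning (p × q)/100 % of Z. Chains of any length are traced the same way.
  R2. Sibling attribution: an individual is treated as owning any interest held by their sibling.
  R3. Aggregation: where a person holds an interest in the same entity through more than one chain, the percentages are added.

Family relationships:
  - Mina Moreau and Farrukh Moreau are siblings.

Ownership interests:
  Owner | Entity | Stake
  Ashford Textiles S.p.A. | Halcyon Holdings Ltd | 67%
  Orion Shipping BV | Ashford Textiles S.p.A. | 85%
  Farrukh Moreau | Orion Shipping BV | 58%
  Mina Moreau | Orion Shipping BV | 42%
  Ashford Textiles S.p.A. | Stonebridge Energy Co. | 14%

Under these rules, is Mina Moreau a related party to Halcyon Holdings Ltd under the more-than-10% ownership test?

By sibling attribution (R2), Mina Moreau is treated as also owning Farrukh Moreau's interest in Orion Shipping BV, giving 42% + 58% = 100%.
Chain via Orion Shipping BV → Ashford Textiles S.p.A. (R1): 100% × 85% × 67% = 56.95% of Halcyon Holdings Ltd.
56.95% exceeds the 10% threshold, so Mina is a related party to Halcyon Holdings Ltd.

Yes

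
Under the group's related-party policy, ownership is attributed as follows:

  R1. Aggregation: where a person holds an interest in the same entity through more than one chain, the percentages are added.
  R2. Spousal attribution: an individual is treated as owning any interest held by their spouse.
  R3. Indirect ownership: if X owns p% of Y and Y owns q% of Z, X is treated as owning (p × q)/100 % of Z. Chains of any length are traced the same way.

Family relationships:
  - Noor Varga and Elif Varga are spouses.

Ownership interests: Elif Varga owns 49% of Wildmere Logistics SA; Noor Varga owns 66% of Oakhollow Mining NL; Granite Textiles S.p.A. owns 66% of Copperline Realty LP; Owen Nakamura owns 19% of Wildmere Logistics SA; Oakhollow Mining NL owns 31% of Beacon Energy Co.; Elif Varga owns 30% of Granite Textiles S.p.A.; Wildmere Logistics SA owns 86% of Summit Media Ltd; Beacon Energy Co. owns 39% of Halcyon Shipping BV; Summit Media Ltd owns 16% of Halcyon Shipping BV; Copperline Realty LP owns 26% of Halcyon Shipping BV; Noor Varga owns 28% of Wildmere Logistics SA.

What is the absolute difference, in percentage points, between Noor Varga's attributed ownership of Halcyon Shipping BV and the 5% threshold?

By spousal attribution (R2), Noor Varga is treated as also owning Elif Varga's interest in Wildmere Logistics SA, giving 28% + 49% = 77%.
By spousal attribution (R2), Noor Varga is treated as owning Elif Varga's 30% interest in Granite Textiles S.p.A.
Chain via Oakhollow Mining NL → Beacon Energy Co. (R3): 66% × 31% × 39% = 7.9794% of Halcyon Shipping BV.
Chain via Wildmere Logistics SA → Summit Media Ltd (R3): 77% × 86% × 16% = 10.5952% of Halcyon Shipping BV.
Chain via Granite Textiles S.p.A. → Copperline Realty LP (R3): 30% × 66% × 26% = 5.148% of Halcyon Shipping BV.
Aggregating (R1): 7.9794% + 10.5952% + 5.148% = 23.7226%.
23.7226% exceeds the 5% threshold by 18.7226 percentage points.

18.7226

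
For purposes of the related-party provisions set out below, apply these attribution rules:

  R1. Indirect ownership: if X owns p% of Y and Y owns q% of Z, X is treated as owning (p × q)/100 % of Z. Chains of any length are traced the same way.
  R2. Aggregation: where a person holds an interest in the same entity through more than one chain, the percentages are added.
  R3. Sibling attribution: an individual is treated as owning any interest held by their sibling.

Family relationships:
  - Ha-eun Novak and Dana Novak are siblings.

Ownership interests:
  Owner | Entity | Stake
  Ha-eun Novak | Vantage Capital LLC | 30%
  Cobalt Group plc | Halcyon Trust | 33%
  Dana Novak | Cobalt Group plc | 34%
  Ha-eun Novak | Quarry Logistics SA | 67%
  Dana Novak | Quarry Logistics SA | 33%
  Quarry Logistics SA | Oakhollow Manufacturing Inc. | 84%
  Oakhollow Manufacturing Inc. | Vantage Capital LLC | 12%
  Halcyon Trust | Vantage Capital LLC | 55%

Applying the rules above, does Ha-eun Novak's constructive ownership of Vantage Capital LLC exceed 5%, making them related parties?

By sibling attribution (R3), Ha-eun Novak is treated as also owning Dana Novak's interest in Quarry Logistics SA, giving 67% + 33% = 100%.
By sibling attribution (R3), Ha-eun Novak is treated as owning Dana Novak's 34% interest in Cobalt Group plc.
Chain via Quarry Logistics SA → Oakhollow Manufacturing Inc. (R1): 100% × 84% × 12% = 10.08% of Vantage Capital LLC.
Direct interest in Vantage Capital LLC: 30%.
Chain via Cobalt Group plc → Halcyon Trust (R1): 34% × 33% × 55% = 6.171% of Vantage Capital LLC.
Aggregating (R2): 10.08% + 30% + 6.171% = 46.251%.
46.251% exceeds the 5% threshold, so Ha-eun is a related party to Vantage Capital LLC.

Yes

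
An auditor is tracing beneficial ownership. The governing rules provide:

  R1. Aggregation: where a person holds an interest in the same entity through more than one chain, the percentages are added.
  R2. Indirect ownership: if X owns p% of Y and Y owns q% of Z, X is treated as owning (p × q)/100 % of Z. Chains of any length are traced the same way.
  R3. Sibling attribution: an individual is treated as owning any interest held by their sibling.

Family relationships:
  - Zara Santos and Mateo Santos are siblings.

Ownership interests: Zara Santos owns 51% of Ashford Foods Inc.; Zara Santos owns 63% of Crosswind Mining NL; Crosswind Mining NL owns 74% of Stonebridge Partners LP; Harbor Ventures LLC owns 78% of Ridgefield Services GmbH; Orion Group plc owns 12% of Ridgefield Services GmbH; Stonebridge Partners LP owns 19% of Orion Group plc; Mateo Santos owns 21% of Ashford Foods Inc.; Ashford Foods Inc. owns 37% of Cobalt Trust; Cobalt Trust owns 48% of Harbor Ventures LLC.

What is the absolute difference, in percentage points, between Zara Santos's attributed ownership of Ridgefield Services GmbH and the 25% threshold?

13.963048

By sibling attribution (R3), Zara Santos is treated as also owning Mateo Santos's interest in Ashford Foods Inc, giving 51% + 21% = 72%.
Chain via Ashford Foods Inc. → Cobalt Trust → Harbor Ventures LLC (R2): 72% × 37% × 48% × 78% = 9.974016% of Ridgefield Services GmbH.
Chain via Crosswind Mining NL → Stonebridge Partners LP → Orion Group plc (R2): 63% × 74% × 19% × 12% = 1.062936% of Ridgefield Services GmbH.
Aggregating (R1): 9.974016% + 1.062936% = 11.036952%.
11.036952% falls short of the 25% threshold by 13.963048 percentage points.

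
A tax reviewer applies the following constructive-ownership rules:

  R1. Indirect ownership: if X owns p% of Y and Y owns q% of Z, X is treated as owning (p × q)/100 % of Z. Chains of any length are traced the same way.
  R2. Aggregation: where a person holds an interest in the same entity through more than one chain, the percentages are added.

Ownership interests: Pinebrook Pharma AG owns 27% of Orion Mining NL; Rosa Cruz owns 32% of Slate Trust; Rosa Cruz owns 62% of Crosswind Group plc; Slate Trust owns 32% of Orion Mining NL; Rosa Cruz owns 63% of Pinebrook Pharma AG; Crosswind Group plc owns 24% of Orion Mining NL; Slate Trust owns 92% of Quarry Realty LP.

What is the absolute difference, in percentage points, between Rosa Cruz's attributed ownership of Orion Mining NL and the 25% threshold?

Chain via Crosswind Group plc (R1): 62% × 24% = 14.88% of Orion Mining NL.
Chain via Slate Trust (R1): 32% × 32% = 10.24% of Orion Mining NL.
Chain via Pinebrook Pharma AG (R1): 63% × 27% = 17.01% of Orion Mining NL.
Aggregating (R2): 14.88% + 10.24% + 17.01% = 42.13%.
42.13% exceeds the 25% threshold by 17.13 percentage points.

17.13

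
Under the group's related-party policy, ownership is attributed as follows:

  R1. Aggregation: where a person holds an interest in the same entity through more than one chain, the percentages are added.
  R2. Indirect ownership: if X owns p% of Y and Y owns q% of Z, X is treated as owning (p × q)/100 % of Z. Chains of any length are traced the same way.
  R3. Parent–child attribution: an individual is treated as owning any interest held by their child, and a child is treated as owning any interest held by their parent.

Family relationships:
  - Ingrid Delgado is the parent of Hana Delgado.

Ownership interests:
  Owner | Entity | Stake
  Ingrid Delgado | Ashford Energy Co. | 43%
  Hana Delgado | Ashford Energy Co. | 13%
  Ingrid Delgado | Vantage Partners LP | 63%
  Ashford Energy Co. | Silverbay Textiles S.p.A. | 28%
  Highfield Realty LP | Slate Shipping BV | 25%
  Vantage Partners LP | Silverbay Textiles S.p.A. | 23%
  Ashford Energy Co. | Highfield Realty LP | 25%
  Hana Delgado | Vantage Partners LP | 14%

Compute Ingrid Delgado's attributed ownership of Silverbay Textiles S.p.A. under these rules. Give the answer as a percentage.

By parent–child attribution (R3), Ingrid Delgado is treated as also owning Hana Delgado's interest in Vantage Partners LP, giving 63% + 14% = 77%.
By parent–child attribution (R3), Ingrid Delgado is treated as also owning Hana Delgado's interest in Ashford Energy Co, giving 43% + 13% = 56%.
Chain via Vantage Partners LP (R2): 77% × 23% = 17.71% of Silverbay Textiles S.p.A.
Chain via Ashford Energy Co. (R2): 56% × 28% = 15.68% of Silverbay Textiles S.p.A.
Aggregating (R1): 17.71% + 15.68% = 33.39%.

33.39%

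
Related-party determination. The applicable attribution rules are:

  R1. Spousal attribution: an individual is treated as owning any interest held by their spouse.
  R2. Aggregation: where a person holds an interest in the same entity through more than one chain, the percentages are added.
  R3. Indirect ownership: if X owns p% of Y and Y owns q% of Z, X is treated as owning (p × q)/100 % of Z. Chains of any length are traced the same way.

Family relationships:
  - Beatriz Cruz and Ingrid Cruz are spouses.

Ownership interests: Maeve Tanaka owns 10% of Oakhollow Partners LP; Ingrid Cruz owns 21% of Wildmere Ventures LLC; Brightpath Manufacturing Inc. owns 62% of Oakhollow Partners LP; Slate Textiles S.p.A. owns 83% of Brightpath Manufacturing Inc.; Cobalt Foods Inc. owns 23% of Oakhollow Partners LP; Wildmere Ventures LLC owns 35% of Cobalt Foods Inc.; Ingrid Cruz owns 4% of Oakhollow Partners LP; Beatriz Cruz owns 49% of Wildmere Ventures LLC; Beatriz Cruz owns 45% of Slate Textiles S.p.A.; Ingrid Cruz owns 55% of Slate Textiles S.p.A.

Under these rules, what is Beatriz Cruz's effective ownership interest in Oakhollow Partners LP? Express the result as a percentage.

By spousal attribution (R1), Beatriz Cruz is treated as also owning Ingrid Cruz's interest in Wildmere Ventures LLC, giving 49% + 21% = 70%.
By spousal attribution (R1), Beatriz Cruz is treated as also owning Ingrid Cruz's interest in Slate Textiles S.p.A, giving 45% + 55% = 100%.
By spousal attribution (R1), Beatriz Cruz is treated as owning Ingrid Cruz's 4% interest in Oakhollow Partners LP.
Chain via Wildmere Ventures LLC → Cobalt Foods Inc. (R3): 70% × 35% × 23% = 5.635% of Oakhollow Partners LP.
Chain via Slate Textiles S.p.A. → Brightpath Manufacturing Inc. (R3): 100% × 83% × 62% = 51.46% of Oakhollow Partners LP.
Direct interest in Oakhollow Partners LP: 4%.
Aggregating (R2): 5.635% + 51.46% + 4% = 61.095%.

61.095%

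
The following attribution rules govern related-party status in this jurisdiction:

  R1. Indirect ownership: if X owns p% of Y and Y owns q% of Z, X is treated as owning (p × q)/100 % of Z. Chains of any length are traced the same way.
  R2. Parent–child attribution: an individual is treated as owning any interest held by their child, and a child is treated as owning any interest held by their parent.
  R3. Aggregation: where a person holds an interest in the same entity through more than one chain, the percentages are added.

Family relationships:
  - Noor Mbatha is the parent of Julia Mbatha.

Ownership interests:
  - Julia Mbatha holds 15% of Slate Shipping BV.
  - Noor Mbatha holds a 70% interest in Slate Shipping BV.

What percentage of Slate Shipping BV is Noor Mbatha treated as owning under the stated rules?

85%

By parent–child attribution (R2), Noor Mbatha is treated as also owning Julia Mbatha's interest in Slate Shipping BV, giving 70% + 15% = 85%.
Direct interest in Slate Shipping BV: 85%.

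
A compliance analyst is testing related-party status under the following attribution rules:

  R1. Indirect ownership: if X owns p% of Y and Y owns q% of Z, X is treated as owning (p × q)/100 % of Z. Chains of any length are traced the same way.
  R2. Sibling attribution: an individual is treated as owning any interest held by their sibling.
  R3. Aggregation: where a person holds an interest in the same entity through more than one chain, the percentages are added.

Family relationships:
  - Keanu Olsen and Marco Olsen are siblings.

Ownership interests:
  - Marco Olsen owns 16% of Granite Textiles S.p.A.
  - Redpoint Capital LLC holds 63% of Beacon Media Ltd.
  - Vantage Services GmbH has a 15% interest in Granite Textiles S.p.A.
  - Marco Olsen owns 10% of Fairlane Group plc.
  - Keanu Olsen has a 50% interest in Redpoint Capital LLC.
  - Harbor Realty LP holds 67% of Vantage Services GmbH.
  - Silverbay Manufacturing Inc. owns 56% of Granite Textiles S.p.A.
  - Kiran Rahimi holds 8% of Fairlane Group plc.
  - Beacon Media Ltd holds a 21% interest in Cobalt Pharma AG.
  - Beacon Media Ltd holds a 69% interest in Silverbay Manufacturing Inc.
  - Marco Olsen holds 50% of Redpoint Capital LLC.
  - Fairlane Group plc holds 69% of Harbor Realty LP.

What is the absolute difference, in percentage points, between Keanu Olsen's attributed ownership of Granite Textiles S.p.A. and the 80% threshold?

38.96335

By sibling attribution (R2), Keanu Olsen is treated as also owning Marco Olsen's interest in Redpoint Capital LLC, giving 50% + 50% = 100%.
By sibling attribution (R2), Keanu Olsen is treated as owning Marco Olsen's 10% interest in Fairlane Group plc.
By sibling attribution (R2), Keanu Olsen is treated as owning Marco Olsen's 16% interest in Granite Textiles S.p.A.
Chain via Redpoint Capital LLC → Beacon Media Ltd → Silverbay Manufacturing Inc. (R1): 100% × 63% × 69% × 56% = 24.3432% of Granite Textiles S.p.A.
Chain via Fairlane Group plc → Harbor Realty LP → Vantage Services GmbH (R1): 10% × 69% × 67% × 15% = 0.69345% of Granite Textiles S.p.A.
Direct interest in Granite Textiles S.p.A: 16%.
Aggregating (R3): 24.3432% + 0.69345% + 16% = 41.03665%.
41.03665% falls short of the 80% threshold by 38.96335 percentage points.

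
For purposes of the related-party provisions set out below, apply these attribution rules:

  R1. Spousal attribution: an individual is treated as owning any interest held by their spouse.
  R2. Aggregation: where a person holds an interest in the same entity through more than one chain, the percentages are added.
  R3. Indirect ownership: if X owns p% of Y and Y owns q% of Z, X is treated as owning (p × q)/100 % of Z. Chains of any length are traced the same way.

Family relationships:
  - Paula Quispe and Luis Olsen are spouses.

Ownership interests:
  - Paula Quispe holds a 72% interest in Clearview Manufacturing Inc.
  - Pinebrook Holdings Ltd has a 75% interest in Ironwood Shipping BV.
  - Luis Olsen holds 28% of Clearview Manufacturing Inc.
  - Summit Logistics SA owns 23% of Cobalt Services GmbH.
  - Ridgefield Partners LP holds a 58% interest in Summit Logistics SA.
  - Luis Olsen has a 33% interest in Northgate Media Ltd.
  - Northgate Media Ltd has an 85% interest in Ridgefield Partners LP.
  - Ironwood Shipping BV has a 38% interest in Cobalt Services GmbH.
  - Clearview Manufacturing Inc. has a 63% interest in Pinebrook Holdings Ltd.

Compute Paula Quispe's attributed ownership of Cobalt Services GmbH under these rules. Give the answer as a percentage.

By spousal attribution (R1), Paula Quispe is treated as also owning Luis Olsen's interest in Clearview Manufacturing Inc, giving 72% + 28% = 100%.
By spousal attribution (R1), Paula Quispe is treated as owning Luis Olsen's 33% interest in Northgate Media Ltd.
Chain via Clearview Manufacturing Inc. → Pinebrook Holdings Ltd → Ironwood Shipping BV (R3): 100% × 63% × 75% × 38% = 17.955% of Cobalt Services GmbH.
Chain via Northgate Media Ltd → Ridgefield Partners LP → Summit Logistics SA (R3): 33% × 85% × 58% × 23% = 3.74187% of Cobalt Services GmbH.
Aggregating (R2): 17.955% + 3.74187% = 21.69687%.

21.69687%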